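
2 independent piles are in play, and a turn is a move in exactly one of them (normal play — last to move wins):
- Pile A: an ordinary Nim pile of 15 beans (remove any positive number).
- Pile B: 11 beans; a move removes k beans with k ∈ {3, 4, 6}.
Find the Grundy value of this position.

15

Pile A is a plain Nim pile of size 15, so its Grundy value is 15.
Build the Grundy sequence for pile B with g(k) = mex{g(k−s) : s ∈ {3, 4, 6}, s ≤ k}:
k:     0  1  2  3  4  5  6  7  8  9 10 11
g(k):  0  0  0  1  1  1  2  2  2  0  0  0
So g(11) = 0.
The value of a disjunctive sum is the nim-sum of the parts.
Combined value = 15 XOR 0 = 15.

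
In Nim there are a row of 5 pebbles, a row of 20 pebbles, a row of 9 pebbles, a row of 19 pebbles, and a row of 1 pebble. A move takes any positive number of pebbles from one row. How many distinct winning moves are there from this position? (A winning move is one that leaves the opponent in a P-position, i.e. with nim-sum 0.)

In binary:
  00101  (5)
  10100  (20)
  01001  (9)
  10011  (19)
  00001  (1)
  -----
  01010  (10)
The overall nim-sum is X = 10. A row of size p has a winning move iff p XOR X < p (reduce it to p XOR X).
  5: 5 XOR 10 = 15 ≥ 5 — no move.
  20: 20 XOR 10 = 30 ≥ 20 — no move.
  9: 9 XOR 10 = 3 < 9 — winning move (to 3).
  19: 19 XOR 10 = 25 ≥ 19 — no move.
  1: 1 XOR 10 = 11 ≥ 1 — no move.
That gives 1 winning move.

1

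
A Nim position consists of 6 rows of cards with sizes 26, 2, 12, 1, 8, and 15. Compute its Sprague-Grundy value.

18

Nim-sum: 26 XOR 2 XOR 12 XOR 1 XOR 8 XOR 15 = 18.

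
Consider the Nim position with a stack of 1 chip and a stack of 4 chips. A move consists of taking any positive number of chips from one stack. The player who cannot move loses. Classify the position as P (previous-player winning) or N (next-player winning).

N-position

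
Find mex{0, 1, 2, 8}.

3

The values 0, 1, 2 are all present; 3 is the first non-negative integer missing from the set.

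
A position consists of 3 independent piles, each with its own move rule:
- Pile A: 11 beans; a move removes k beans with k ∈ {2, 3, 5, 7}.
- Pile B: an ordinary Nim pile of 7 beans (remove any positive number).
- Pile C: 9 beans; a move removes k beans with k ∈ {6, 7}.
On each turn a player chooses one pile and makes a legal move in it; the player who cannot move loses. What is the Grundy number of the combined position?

7

For pile A, compute g(0), g(1), … with moves {2, 3, 5, 7}:
k:     0  1  2  3  4  5  6  7  8  9 10 11
g(k):  0  0  1  1  2  2  3  3  4  0  0  1
So g(11) = 1.
Pile B is a plain Nim pile of size 7, so its Grundy value is 7.
Build the Grundy sequence for pile C with g(k) = mex{g(k−s) : s ∈ {6, 7}, s ≤ k}:
k:     0  1  2  3  4  5  6  7  8  9
g(k):  0  0  0  0  0  0  1  1  1  1
So g(9) = 1.
The value of a disjunctive sum is the nim-sum of the parts.
Combined value = 1 ⊕ 7 ⊕ 1 = 7.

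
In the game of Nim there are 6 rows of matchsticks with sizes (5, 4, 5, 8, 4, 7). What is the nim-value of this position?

15

Nim-sum: 5 ⊕ 4 ⊕ 5 ⊕ 8 ⊕ 4 ⊕ 7 = 15.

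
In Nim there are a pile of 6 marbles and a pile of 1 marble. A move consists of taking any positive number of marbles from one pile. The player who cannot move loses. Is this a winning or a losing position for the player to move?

Winning position

Nim-sum: 6 ^ 1 = 7.
The nim-sum is 7 ≠ 0, so this is an N-position: the player to move can win.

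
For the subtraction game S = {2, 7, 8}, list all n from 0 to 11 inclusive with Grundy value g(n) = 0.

0, 1, 4, 5, 10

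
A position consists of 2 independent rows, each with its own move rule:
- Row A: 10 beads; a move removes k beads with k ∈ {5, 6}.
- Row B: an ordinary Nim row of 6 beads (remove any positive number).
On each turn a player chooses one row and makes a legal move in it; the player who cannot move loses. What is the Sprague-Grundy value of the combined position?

4

For row A, compute g(0), g(1), … with moves {5, 6}:
g(0) = mex{} = 0
g(1) = mex{} = 0
g(2) = mex{} = 0
g(3) = mex{} = 0
g(4) = mex{} = 0
g(5) = mex{0} = 1
g(6) = mex{0} = 1
g(7) = mex{0} = 1
g(8) = mex{0} = 1
g(9) = mex{0} = 1
g(10) = mex{0,1} = 2
So g(10) = 2.
Row B is a plain Nim row of size 6, so its Grundy value is 6.
The value of a disjunctive sum is the nim-sum of the parts.
Combined value = 2 XOR 6 = 4.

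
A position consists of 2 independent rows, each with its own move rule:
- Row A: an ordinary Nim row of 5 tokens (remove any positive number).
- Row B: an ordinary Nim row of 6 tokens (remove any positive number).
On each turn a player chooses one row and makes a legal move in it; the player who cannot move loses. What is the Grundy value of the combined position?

3

Row A is a plain Nim row of size 5, so its Grundy value is 5.
Row B is a plain Nim row of size 6, so its Grundy value is 6.
By the Sprague-Grundy theorem, the Grundy value of a sum of independent games is the XOR of the component values.
Combined value = 5 XOR 6 = 3.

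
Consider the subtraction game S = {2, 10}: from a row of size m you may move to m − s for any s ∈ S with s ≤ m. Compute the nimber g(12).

Compute g(0), g(1), … for moves {2, 10}:
g(0) = mex{} = 0
g(1) = mex{} = 0
g(2) = mex{0} = 1
g(3) = mex{0} = 1
g(4) = mex{1} = 0
g(5) = mex{1} = 0
g(6) = mex{0} = 1
g(7) = mex{0} = 1
g(8) = mex{1} = 0
g(9) = mex{1} = 0
g(10) = mex{0} = 1
g(11) = mex{0} = 1
g(12) = mex{1} = 0
So g(12) = 0.

0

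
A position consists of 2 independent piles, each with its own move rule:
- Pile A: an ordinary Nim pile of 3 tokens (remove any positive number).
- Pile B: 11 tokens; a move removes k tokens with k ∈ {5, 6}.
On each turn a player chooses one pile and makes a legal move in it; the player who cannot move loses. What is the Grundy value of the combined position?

3

Pile A is a plain Nim pile of size 3, so its Grundy value is 3.
Grundy values for pile B (subtraction set {5, 6}):
g(0) = mex{} = 0
g(1) = mex{} = 0
g(2) = mex{} = 0
g(3) = mex{} = 0
g(4) = mex{} = 0
g(5) = mex{0} = 1
g(6) = mex{0} = 1
g(7) = mex{0} = 1
g(8) = mex{0} = 1
g(9) = mex{0} = 1
g(10) = mex{0,1} = 2
g(11) = mex{1} = 0
So g(11) = 0.
By the Sprague-Grundy theorem, the Grundy value of a sum of independent games is the XOR of the component values.
Combined value = 3 ⊕ 0 = 3.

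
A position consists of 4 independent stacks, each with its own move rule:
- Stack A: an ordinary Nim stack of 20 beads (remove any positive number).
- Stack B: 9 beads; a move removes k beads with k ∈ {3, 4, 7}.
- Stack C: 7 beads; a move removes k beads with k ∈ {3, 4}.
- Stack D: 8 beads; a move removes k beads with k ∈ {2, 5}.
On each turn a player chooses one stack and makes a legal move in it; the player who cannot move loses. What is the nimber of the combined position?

Stack A is a plain Nim stack of size 20, so its Grundy value is 20.
Build the Grundy sequence for stack B with g(k) = mex{g(k−s) : s ∈ {3, 4, 7}, s ≤ k}:
k:     0  1  2  3  4  5  6  7  8  9
g(k):  0  0  0  1  1  1  2  2  2  3
So g(9) = 3.
Build the Grundy sequence for stack C with g(k) = mex{g(k−s) : s ∈ {3, 4}, s ≤ k}:
k:     0  1  2  3  4  5  6  7
g(k):  0  0  0  1  1  1  2  0
So g(7) = 0.
Build the Grundy sequence for stack D with g(k) = mex{g(k−s) : s ∈ {2, 5}, s ≤ k}:
g(0) = mex{} = 0
g(1) = mex{} = 0
g(2) = mex{0} = 1
g(3) = mex{0} = 1
g(4) = mex{1} = 0
g(5) = mex{0,1} = 2
g(6) = mex{0} = 1
g(7) = mex{1,2} = 0
g(8) = mex{1} = 0
So g(8) = 0.
By the Sprague-Grundy theorem, the Grundy value of a sum of independent games is the XOR of the component values.
Combined value = 20 ⊕ 3 ⊕ 0 ⊕ 0 = 23.

23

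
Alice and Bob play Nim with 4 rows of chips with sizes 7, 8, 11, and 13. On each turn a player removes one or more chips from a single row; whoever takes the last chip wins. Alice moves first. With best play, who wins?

Alice wins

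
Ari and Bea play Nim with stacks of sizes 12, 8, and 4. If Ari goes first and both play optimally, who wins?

Compute the nim-sum pairwise:
12 XOR 8 = 4
4 XOR 4 = 0
The nim-sum is 0, so this is a P-position: the player to move is in a losing position under optimal play; Ari is about to move from it and so loses — Bea wins.

Bea wins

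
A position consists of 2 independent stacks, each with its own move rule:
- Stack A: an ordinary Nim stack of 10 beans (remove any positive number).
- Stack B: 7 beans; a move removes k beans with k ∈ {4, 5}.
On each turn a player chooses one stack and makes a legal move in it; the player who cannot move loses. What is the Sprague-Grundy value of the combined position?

11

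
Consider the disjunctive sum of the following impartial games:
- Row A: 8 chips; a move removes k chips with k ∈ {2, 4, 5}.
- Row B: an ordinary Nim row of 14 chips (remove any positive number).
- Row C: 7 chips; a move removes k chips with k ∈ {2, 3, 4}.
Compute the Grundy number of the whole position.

14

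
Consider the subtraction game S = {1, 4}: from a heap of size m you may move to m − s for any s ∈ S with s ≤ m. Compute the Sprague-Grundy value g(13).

Build the Grundy sequence with g(k) = mex{g(k−s) : s ∈ {1, 4}, s ≤ k}:
g(0) = mex{} = 0
g(1) = mex{0} = 1
g(2) = mex{1} = 0
g(3) = mex{0} = 1
g(4) = mex{0,1} = 2
g(5) = mex{1,2} = 0
g(6) = mex{0} = 1
g(7) = mex{1} = 0
g(8) = mex{0,2} = 1
g(9) = mex{0,1} = 2
g(10) = mex{1,2} = 0
g(11) = mex{0} = 1
g(12) = mex{1} = 0
g(13) = mex{0,2} = 1
So g(13) = 1.

1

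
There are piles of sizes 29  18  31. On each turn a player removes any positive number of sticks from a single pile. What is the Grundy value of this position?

16

Compute the nim-sum pairwise:
29 ⊕ 18 = 15
15 ⊕ 31 = 16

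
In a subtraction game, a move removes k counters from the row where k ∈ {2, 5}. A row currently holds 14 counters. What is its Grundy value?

0

Compute g(0), g(1), … for moves {2, 5}:
k:     0  1  2  3  4  5  6  7  8  9 10 11 12 13 14
g(k):  0  0  1  1  0  2  1  0  0  1  1  0  2  1  0
So g(14) = 0.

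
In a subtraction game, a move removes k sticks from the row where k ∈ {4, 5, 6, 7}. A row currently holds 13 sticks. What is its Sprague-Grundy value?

Build the Grundy sequence with g(k) = mex{g(k−s) : s ∈ {4, 5, 6, 7}, s ≤ k}:
k:     0  1  2  3  4  5  6  7  8  9 10 11 12 13
g(k):  0  0  0  0  1  1  1  1  2  2  2  0  0  0
So g(13) = 0.

0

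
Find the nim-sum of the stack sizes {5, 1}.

Compute the nim-sum pairwise:
5 XOR 1 = 4

4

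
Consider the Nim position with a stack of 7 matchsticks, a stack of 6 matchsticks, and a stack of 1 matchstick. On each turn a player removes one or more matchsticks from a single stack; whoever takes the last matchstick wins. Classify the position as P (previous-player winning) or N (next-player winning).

P-position

Nim-sum: 7 ^ 6 ^ 1 = 0.
The nim-sum is 0, so this is a P-position: the player to move is in a losing position under optimal play.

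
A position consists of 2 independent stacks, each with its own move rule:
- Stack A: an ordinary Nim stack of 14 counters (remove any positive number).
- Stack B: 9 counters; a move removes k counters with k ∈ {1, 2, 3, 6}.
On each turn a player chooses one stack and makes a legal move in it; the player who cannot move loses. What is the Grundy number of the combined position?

Stack A is a plain Nim stack of size 14, so its Grundy value is 14.
Build the Grundy sequence for stack B with g(k) = mex{g(k−s) : s ∈ {1, 2, 3, 6}, s ≤ k}:
k:     0  1  2  3  4  5  6  7  8  9
g(k):  0  1  2  3  0  1  2  3  0  1
So g(9) = 1.
The value of a disjunctive sum is the nim-sum of the parts.
Combined value = 14 ⊕ 1 = 15.

15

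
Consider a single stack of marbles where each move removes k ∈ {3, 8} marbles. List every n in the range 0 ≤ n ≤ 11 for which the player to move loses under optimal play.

0, 1, 2, 6, 7, 11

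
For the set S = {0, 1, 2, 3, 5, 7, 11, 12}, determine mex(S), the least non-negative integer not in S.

4

The values 0, 1, 2, 3 are all present; 4 is the first non-negative integer missing from the set.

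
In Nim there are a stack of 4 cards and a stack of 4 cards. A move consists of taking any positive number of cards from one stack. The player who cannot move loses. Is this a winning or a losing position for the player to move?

Compute the nim-sum pairwise:
4 XOR 4 = 0
The nim-sum is 0, so this is a P-position: the player to move is in a losing position under optimal play.

Losing position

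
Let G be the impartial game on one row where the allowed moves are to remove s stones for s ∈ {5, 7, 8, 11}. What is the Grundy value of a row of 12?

Compute g(0), g(1), … for moves {5, 7, 8, 11}:
g(0) = mex{} = 0
g(1) = mex{} = 0
g(2) = mex{} = 0
g(3) = mex{} = 0
g(4) = mex{} = 0
g(5) = mex{0} = 1
g(6) = mex{0} = 1
g(7) = mex{0} = 1
g(8) = mex{0} = 1
g(9) = mex{0} = 1
g(10) = mex{0,1} = 2
g(11) = mex{0,1} = 2
g(12) = mex{0,1} = 2
So g(12) = 2.

2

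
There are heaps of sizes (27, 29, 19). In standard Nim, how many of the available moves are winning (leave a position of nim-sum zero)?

3

Compute the nim-sum pairwise:
27 XOR 29 = 6
6 XOR 19 = 21
The overall nim-sum is X = 21. A heap of size p has a winning move iff p XOR X < p (reduce it to p XOR X).
  27: 27 XOR 21 = 14 < 27 — winning move (to 14).
  29: 29 XOR 21 = 8 < 29 — winning move (to 8).
  19: 19 XOR 21 = 6 < 19 — winning move (to 6).
That gives 3 winning moves.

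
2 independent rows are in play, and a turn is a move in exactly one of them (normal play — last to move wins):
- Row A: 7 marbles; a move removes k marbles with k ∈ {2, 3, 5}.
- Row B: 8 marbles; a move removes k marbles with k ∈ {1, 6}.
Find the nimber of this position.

1

For row A, compute g(0), g(1), … with moves {2, 3, 5}:
g(0) = mex{} = 0
g(1) = mex{} = 0
g(2) = mex{0} = 1
g(3) = mex{0} = 1
g(4) = mex{0,1} = 2
g(5) = mex{0,1} = 2
g(6) = mex{0,1,2} = 3
g(7) = mex{1,2} = 0
So g(7) = 0.
Grundy values for row B (subtraction set {1, 6}):
g(0) = mex{} = 0
g(1) = mex{0} = 1
g(2) = mex{1} = 0
g(3) = mex{0} = 1
g(4) = mex{1} = 0
g(5) = mex{0} = 1
g(6) = mex{0,1} = 2
g(7) = mex{1,2} = 0
g(8) = mex{0} = 1
So g(8) = 1.
The value of a disjunctive sum is the nim-sum of the parts.
Combined value = 0 XOR 1 = 1.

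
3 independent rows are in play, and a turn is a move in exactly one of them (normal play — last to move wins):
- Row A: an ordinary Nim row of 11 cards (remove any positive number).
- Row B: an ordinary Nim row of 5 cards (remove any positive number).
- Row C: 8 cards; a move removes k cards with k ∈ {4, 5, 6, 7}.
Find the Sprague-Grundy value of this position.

Row A is a plain Nim row of size 11, so its Grundy value is 11.
Row B is a plain Nim row of size 5, so its Grundy value is 5.
Build the Grundy sequence for row C with g(k) = mex{g(k−s) : s ∈ {4, 5, 6, 7}, s ≤ k}:
k:     0  1  2  3  4  5  6  7  8
g(k):  0  0  0  0  1  1  1  1  2
So g(8) = 2.
The value of a disjunctive sum is the nim-sum of the parts.
Combined value = 11 XOR 5 XOR 2 = 12.

12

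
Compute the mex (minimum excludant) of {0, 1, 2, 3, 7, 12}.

4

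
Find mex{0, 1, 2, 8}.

3

The values 0, 1, 2 are all present; 3 is the first non-negative integer missing from the set.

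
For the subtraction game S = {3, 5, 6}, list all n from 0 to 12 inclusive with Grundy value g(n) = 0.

0, 1, 2, 9, 10, 11

Compute g(0), g(1), … for moves {3, 5, 6}:
k:     0  1  2  3  4  5  6  7  8  9 10 11 12
g(k):  0  0  0  1  1  1  2  2  2  0  0  0  1
The P-positions (g = 0) in 0..12 are 0, 1, 2, 9, 10, 11.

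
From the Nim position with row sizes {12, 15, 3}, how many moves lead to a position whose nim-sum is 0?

0

Compute the nim-sum pairwise:
12 ⊕ 15 = 3
3 ⊕ 3 = 0
The nim-sum is already 0, so every move leaves a nonzero nim-sum — there are no winning moves.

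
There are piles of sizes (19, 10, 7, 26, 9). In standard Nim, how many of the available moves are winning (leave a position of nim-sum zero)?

3

Compute the nim-sum pairwise:
19 ⊕ 10 = 25
25 ⊕ 7 = 30
30 ⊕ 26 = 4
4 ⊕ 9 = 13
The overall nim-sum is X = 13. A pile of size p has a winning move iff p XOR X < p (reduce it to p XOR X).
  19: 19 XOR 13 = 30 ≥ 19 — no move.
  10: 10 XOR 13 = 7 < 10 — winning move (to 7).
  7: 7 XOR 13 = 10 ≥ 7 — no move.
  26: 26 XOR 13 = 23 < 26 — winning move (to 23).
  9: 9 XOR 13 = 4 < 9 — winning move (to 4).
That gives 3 winning moves.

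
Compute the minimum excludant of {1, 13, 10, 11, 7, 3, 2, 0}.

The values 0, 1, 2, 3 are all present; 4 is the first non-negative integer missing from the set.

4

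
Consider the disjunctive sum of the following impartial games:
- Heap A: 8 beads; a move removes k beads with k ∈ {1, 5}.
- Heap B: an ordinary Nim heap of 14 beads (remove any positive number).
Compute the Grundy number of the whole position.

14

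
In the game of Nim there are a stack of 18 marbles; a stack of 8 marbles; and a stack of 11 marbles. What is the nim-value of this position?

Nim-sum: 18 ⊕ 8 ⊕ 11 = 17.

17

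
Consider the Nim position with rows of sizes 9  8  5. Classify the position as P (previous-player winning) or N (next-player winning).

N-position

Compute the nim-sum pairwise:
9 ⊕ 8 = 1
1 ⊕ 5 = 4
The nim-sum is 4 ≠ 0, so this is an N-position: the player to move can win.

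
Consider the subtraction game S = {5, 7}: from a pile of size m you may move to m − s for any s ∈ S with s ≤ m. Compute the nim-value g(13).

0

Compute g(0), g(1), … for moves {5, 7}:
k:     0  1  2  3  4  5  6  7  8  9 10 11 12 13
g(k):  0  0  0  0  0  1  1  1  1  1  2  2  0  0
So g(13) = 0.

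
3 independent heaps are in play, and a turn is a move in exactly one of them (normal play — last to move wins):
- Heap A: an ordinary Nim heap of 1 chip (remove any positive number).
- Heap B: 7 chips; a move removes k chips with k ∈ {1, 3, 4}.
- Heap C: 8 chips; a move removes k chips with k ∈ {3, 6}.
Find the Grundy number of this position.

3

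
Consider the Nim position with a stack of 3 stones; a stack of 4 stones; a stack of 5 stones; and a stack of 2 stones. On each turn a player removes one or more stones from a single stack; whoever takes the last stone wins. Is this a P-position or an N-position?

P-position

Bitwise XOR of the heap sizes:
  011  (3)
  100  (4)
  101  (5)
  010  (2)
  ---
  000  (0)
The nim-sum is 0, so this is a P-position: the player to move is in a losing position under optimal play.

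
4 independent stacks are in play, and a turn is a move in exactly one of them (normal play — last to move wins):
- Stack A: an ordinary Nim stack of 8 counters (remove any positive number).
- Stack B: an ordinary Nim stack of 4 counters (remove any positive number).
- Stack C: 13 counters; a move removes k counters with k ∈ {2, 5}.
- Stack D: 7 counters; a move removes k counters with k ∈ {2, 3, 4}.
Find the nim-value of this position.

Stack A is a plain Nim stack of size 8, so its Grundy value is 8.
Stack B is a plain Nim stack of size 4, so its Grundy value is 4.
Grundy values for stack C (subtraction set {2, 5}):
g(0) = mex{} = 0
g(1) = mex{} = 0
g(2) = mex{0} = 1
g(3) = mex{0} = 1
g(4) = mex{1} = 0
g(5) = mex{0,1} = 2
g(6) = mex{0} = 1
g(7) = mex{1,2} = 0
g(8) = mex{1} = 0
g(9) = mex{0} = 1
g(10) = mex{0,2} = 1
g(11) = mex{1} = 0
g(12) = mex{0,1} = 2
g(13) = mex{0} = 1
So g(13) = 1.
Build the Grundy sequence for stack D with g(k) = mex{g(k−s) : s ∈ {2, 3, 4}, s ≤ k}:
k:     0  1  2  3  4  5  6  7
g(k):  0  0  1  1  2  2  0  0
So g(7) = 0.
The value of a disjunctive sum is the nim-sum of the parts.
Combined value = 8 XOR 4 XOR 1 XOR 0 = 13.

13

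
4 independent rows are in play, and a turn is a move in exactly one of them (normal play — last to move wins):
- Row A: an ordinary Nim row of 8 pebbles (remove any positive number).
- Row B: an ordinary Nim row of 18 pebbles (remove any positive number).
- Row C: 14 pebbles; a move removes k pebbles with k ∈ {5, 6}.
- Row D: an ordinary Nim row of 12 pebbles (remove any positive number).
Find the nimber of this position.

22

Row A is a plain Nim row of size 8, so its Grundy value is 8.
Row B is a plain Nim row of size 18, so its Grundy value is 18.
Build the Grundy sequence for row C with g(k) = mex{g(k−s) : s ∈ {5, 6}, s ≤ k}:
g(0) = mex{} = 0
g(1) = mex{} = 0
g(2) = mex{} = 0
g(3) = mex{} = 0
g(4) = mex{} = 0
g(5) = mex{0} = 1
g(6) = mex{0} = 1
g(7) = mex{0} = 1
g(8) = mex{0} = 1
g(9) = mex{0} = 1
g(10) = mex{0,1} = 2
g(11) = mex{1} = 0
g(12) = mex{1} = 0
g(13) = mex{1} = 0
g(14) = mex{1} = 0
So g(14) = 0.
Row D is a plain Nim row of size 12, so its Grundy value is 12.
By the Sprague-Grundy theorem, the Grundy value of a sum of independent games is the XOR of the component values.
Combined value = 8 XOR 18 XOR 0 XOR 12 = 22.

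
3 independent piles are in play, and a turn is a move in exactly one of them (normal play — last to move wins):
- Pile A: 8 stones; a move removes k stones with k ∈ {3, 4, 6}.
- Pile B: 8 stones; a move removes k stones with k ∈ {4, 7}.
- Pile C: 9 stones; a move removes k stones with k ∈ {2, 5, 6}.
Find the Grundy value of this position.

2

For pile A, compute g(0), g(1), … with moves {3, 4, 6}:
k:     0  1  2  3  4  5  6  7  8
g(k):  0  0  0  1  1  1  2  2  2
So g(8) = 2.
Build the Grundy sequence for pile B with g(k) = mex{g(k−s) : s ∈ {4, 7}, s ≤ k}:
k:     0  1  2  3  4  5  6  7  8
g(k):  0  0  0  0  1  1  1  1  2
So g(8) = 2.
For pile C, compute g(0), g(1), … with moves {2, 5, 6}:
k:     0  1  2  3  4  5  6  7  8  9
g(k):  0  0  1  1  0  2  1  3  0  2
So g(9) = 2.
By the Sprague-Grundy theorem, the Grundy value of a sum of independent games is the XOR of the component values.
Combined value = 2 XOR 2 XOR 2 = 2.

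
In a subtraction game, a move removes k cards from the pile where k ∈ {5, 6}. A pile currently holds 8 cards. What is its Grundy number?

1

Compute g(0), g(1), … for moves {5, 6}:
g(0) = mex{} = 0
g(1) = mex{} = 0
g(2) = mex{} = 0
g(3) = mex{} = 0
g(4) = mex{} = 0
g(5) = mex{0} = 1
g(6) = mex{0} = 1
g(7) = mex{0} = 1
g(8) = mex{0} = 1
So g(8) = 1.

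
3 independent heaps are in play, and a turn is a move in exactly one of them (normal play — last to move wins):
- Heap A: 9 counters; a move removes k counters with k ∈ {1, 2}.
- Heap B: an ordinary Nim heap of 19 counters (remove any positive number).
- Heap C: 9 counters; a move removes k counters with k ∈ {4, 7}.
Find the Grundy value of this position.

For heap A, compute g(0), g(1), … with moves {1, 2}:
k:     0  1  2  3  4  5  6  7  8  9
g(k):  0  1  2  0  1  2  0  1  2  0
So g(9) = 0.
Heap B is a plain Nim heap of size 19, so its Grundy value is 19.
Build the Grundy sequence for heap C with g(k) = mex{g(k−s) : s ∈ {4, 7}, s ≤ k}:
k:     0  1  2  3  4  5  6  7  8  9
g(k):  0  0  0  0  1  1  1  1  2  2
So g(9) = 2.
The value of a disjunctive sum is the nim-sum of the parts.
Combined value = 0 ⊕ 19 ⊕ 2 = 17.

17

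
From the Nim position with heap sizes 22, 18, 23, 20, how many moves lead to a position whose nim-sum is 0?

Nim-sum: 22 ⊕ 18 ⊕ 23 ⊕ 20 = 7.
The overall nim-sum is X = 7. A heap of size p has a winning move iff p XOR X < p (reduce it to p XOR X).
  22: 22 XOR 7 = 17 < 22 — winning move (to 17).
  18: 18 XOR 7 = 21 ≥ 18 — no move.
  23: 23 XOR 7 = 16 < 23 — winning move (to 16).
  20: 20 XOR 7 = 19 < 20 — winning move (to 19).
That gives 3 winning moves.

3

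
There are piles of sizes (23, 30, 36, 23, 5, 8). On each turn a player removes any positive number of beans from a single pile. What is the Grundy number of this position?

Compute the nim-sum pairwise:
23 ⊕ 30 = 9
9 ⊕ 36 = 45
45 ⊕ 23 = 58
58 ⊕ 5 = 63
63 ⊕ 8 = 55

55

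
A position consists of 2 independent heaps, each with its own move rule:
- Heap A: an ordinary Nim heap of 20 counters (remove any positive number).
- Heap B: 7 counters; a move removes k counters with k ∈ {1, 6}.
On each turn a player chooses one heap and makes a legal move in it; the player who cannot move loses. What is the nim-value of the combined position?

20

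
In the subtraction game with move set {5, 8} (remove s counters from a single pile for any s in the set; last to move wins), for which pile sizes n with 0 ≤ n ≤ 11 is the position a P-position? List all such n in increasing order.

0, 1, 2, 3, 4

Build the Grundy sequence with g(k) = mex{g(k−s) : s ∈ {5, 8}, s ≤ k}:
k:     0  1  2  3  4  5  6  7  8  9 10 11
g(k):  0  0  0  0  0  1  1  1  1  1  2  2
The P-positions (g = 0) in 0..11 are 0, 1, 2, 3, 4.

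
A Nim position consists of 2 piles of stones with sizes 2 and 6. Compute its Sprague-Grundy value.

Compute the nim-sum pairwise:
2 XOR 6 = 4

4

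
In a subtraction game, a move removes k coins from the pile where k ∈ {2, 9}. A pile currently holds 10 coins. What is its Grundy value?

1

Compute g(0), g(1), … for moves {2, 9}:
k:     0  1  2  3  4  5  6  7  8  9 10
g(k):  0  0  1  1  0  0  1  1  0  2  1
So g(10) = 1.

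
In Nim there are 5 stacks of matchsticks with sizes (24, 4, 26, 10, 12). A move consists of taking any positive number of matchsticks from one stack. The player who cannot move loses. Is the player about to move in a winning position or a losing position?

Losing position

Compute the nim-sum pairwise:
24 XOR 4 = 28
28 XOR 26 = 6
6 XOR 10 = 12
12 XOR 12 = 0
The nim-sum is 0, so this is a P-position: the player to move is in a losing position under optimal play.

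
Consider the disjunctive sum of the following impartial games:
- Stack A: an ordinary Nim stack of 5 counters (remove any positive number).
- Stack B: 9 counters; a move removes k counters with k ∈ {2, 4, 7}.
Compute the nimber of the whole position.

Stack A is a plain Nim stack of size 5, so its Grundy value is 5.
Grundy values for stack B (subtraction set {2, 4, 7}):
k:     0  1  2  3  4  5  6  7  8  9
g(k):  0  0  1  1  2  2  0  3  1  0
So g(9) = 0.
By the Sprague-Grundy theorem, the Grundy value of a sum of independent games is the XOR of the component values.
Combined value = 5 ⊕ 0 = 5.

5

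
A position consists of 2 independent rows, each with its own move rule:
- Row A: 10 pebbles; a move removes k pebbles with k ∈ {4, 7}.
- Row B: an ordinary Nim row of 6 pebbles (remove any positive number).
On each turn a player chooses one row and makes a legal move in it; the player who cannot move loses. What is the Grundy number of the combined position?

For row A, compute g(0), g(1), … with moves {4, 7}:
g(0) = mex{} = 0
g(1) = mex{} = 0
g(2) = mex{} = 0
g(3) = mex{} = 0
g(4) = mex{0} = 1
g(5) = mex{0} = 1
g(6) = mex{0} = 1
g(7) = mex{0} = 1
g(8) = mex{0,1} = 2
g(9) = mex{0,1} = 2
g(10) = mex{0,1} = 2
So g(10) = 2.
Row B is a plain Nim row of size 6, so its Grundy value is 6.
By the Sprague-Grundy theorem, the Grundy value of a sum of independent games is the XOR of the component values.
Combined value = 2 XOR 6 = 4.

4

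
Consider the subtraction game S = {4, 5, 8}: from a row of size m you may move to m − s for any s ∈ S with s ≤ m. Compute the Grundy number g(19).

1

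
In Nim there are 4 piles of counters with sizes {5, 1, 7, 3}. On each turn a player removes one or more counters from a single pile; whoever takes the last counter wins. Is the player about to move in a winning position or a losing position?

Losing position

Write each in binary and XOR column by column:
  101  (5)
  001  (1)
  111  (7)
  011  (3)
  ---
  000  (0)
The nim-sum is 0, so this is a P-position: the player to move is in a losing position under optimal play.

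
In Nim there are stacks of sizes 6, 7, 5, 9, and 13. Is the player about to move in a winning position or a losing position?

Losing position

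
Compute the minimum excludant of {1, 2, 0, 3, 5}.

4

The values 0, 1, 2, 3 are all present; 4 is the first non-negative integer missing from the set.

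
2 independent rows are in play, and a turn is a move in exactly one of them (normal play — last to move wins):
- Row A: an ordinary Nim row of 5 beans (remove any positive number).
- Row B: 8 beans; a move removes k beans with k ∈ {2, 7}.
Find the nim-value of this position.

7

Row A is a plain Nim row of size 5, so its Grundy value is 5.
For row B, compute g(0), g(1), … with moves {2, 7}:
k:     0  1  2  3  4  5  6  7  8
g(k):  0  0  1  1  0  0  1  1  2
So g(8) = 2.
By the Sprague-Grundy theorem, the Grundy value of a sum of independent games is the XOR of the component values.
Combined value = 5 ⊕ 2 = 7.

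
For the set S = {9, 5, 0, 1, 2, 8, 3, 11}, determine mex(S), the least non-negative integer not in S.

The values 0, 1, 2, 3 are all present; 4 is the first non-negative integer missing from the set.

4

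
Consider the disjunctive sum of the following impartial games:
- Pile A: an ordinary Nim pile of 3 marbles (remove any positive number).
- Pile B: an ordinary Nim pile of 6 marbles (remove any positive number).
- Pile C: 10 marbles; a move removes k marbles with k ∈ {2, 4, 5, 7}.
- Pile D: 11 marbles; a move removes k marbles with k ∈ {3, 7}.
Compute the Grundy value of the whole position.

Pile A is a plain Nim pile of size 3, so its Grundy value is 3.
Pile B is a plain Nim pile of size 6, so its Grundy value is 6.
For pile C, compute g(0), g(1), … with moves {2, 4, 5, 7}:
k:     0  1  2  3  4  5  6  7  8  9 10
g(k):  0  0  1  1  2  2  3  3  4  0  0
So g(10) = 0.
For pile D, compute g(0), g(1), … with moves {3, 7}:
g(0) = mex{} = 0
g(1) = mex{} = 0
g(2) = mex{} = 0
g(3) = mex{0} = 1
g(4) = mex{0} = 1
g(5) = mex{0} = 1
g(6) = mex{1} = 0
g(7) = mex{0,1} = 2
g(8) = mex{0,1} = 2
g(9) = mex{0} = 1
g(10) = mex{1,2} = 0
g(11) = mex{1,2} = 0
So g(11) = 0.
The value of a disjunctive sum is the nim-sum of the parts.
Combined value = 3 XOR 6 XOR 0 XOR 0 = 5.

5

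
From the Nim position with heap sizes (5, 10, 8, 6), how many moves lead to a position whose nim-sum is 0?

1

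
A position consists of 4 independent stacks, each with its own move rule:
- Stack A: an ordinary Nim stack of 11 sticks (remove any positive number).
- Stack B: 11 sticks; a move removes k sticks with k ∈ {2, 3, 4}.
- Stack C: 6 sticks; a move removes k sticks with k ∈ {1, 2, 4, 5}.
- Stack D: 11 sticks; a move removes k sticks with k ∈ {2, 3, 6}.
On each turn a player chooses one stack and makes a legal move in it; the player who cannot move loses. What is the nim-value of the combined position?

Stack A is a plain Nim stack of size 11, so its Grundy value is 11.
Build the Grundy sequence for stack B with g(k) = mex{g(k−s) : s ∈ {2, 3, 4}, s ≤ k}:
g(0) = mex{} = 0
g(1) = mex{} = 0
g(2) = mex{0} = 1
g(3) = mex{0} = 1
g(4) = mex{0,1} = 2
g(5) = mex{0,1} = 2
g(6) = mex{1,2} = 0
g(7) = mex{1,2} = 0
g(8) = mex{0,2} = 1
g(9) = mex{0,2} = 1
g(10) = mex{0,1} = 2
g(11) = mex{0,1} = 2
So g(11) = 2.
Grundy values for stack C (subtraction set {1, 2, 4, 5}):
g(0) = mex{} = 0
g(1) = mex{0} = 1
g(2) = mex{0,1} = 2
g(3) = mex{1,2} = 0
g(4) = mex{0,2} = 1
g(5) = mex{0,1} = 2
g(6) = mex{1,2} = 0
So g(6) = 0.
Build the Grundy sequence for stack D with g(k) = mex{g(k−s) : s ∈ {2, 3, 6}, s ≤ k}:
g(0) = mex{} = 0
g(1) = mex{} = 0
g(2) = mex{0} = 1
g(3) = mex{0} = 1
g(4) = mex{0,1} = 2
g(5) = mex{1} = 0
g(6) = mex{0,1,2} = 3
g(7) = mex{0,2} = 1
g(8) = mex{0,1,3} = 2
g(9) = mex{1,3} = 0
g(10) = mex{1,2} = 0
g(11) = mex{0,2} = 1
So g(11) = 1.
The value of a disjunctive sum is the nim-sum of the parts.
Combined value = 11 ⊕ 2 ⊕ 0 ⊕ 1 = 8.

8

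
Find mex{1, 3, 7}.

0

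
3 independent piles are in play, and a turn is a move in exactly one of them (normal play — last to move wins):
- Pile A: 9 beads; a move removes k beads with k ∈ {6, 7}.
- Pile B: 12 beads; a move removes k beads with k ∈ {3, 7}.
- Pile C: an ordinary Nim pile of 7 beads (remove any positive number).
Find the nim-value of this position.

For pile A, compute g(0), g(1), … with moves {6, 7}:
g(0) = mex{} = 0
g(1) = mex{} = 0
g(2) = mex{} = 0
g(3) = mex{} = 0
g(4) = mex{} = 0
g(5) = mex{} = 0
g(6) = mex{0} = 1
g(7) = mex{0} = 1
g(8) = mex{0} = 1
g(9) = mex{0} = 1
So g(9) = 1.
Build the Grundy sequence for pile B with g(k) = mex{g(k−s) : s ∈ {3, 7}, s ≤ k}:
k:     0  1  2  3  4  5  6  7  8  9 10 11 12
g(k):  0  0  0  1  1  1  0  2  2  1  0  0  0
So g(12) = 0.
Pile C is a plain Nim pile of size 7, so its Grundy value is 7.
By the Sprague-Grundy theorem, the Grundy value of a sum of independent games is the XOR of the component values.
Combined value = 1 ⊕ 0 ⊕ 7 = 6.

6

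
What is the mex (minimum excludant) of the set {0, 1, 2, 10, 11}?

The values 0, 1, 2 are all present; 3 is the first non-negative integer missing from the set.

3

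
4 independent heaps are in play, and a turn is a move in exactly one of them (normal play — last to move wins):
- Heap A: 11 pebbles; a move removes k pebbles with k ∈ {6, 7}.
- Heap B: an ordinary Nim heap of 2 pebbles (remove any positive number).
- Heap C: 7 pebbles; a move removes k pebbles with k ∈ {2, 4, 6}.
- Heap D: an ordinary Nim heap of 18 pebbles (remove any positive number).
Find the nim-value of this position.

18

For heap A, compute g(0), g(1), … with moves {6, 7}:
k:     0  1  2  3  4  5  6  7  8  9 10 11
g(k):  0  0  0  0  0  0  1  1  1  1  1  1
So g(11) = 1.
Heap B is a plain Nim heap of size 2, so its Grundy value is 2.
Grundy values for heap C (subtraction set {2, 4, 6}):
g(0) = mex{} = 0
g(1) = mex{} = 0
g(2) = mex{0} = 1
g(3) = mex{0} = 1
g(4) = mex{0,1} = 2
g(5) = mex{0,1} = 2
g(6) = mex{0,1,2} = 3
g(7) = mex{0,1,2} = 3
So g(7) = 3.
Heap D is a plain Nim heap of size 18, so its Grundy value is 18.
The value of a disjunctive sum is the nim-sum of the parts.
Combined value = 1 XOR 2 XOR 3 XOR 18 = 18.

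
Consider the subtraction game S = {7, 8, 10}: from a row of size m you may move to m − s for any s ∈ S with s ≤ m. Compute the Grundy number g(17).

0

Compute g(0), g(1), … for moves {7, 8, 10}:
k:     0  1  2  3  4  5  6  7  8  9 10 11 12 13 14 15 16 17
g(k):  0  0  0  0  0  0  0  1  1  1  1  1  1  1  2  2  2  0
So g(17) = 0.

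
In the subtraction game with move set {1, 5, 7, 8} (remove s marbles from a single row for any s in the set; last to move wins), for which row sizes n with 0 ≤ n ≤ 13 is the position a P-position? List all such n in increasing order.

0, 2, 4, 6

Build the Grundy sequence with g(k) = mex{g(k−s) : s ∈ {1, 5, 7, 8}, s ≤ k}:
g(0) = mex{} = 0
g(1) = mex{0} = 1
g(2) = mex{1} = 0
g(3) = mex{0} = 1
g(4) = mex{1} = 0
g(5) = mex{0} = 1
g(6) = mex{1} = 0
g(7) = mex{0} = 1
g(8) = mex{0,1} = 2
g(9) = mex{0,1,2} = 3
g(10) = mex{0,1,3} = 2
g(11) = mex{0,1,2} = 3
g(12) = mex{0,1,3} = 2
g(13) = mex{0,1,2} = 3
The P-positions (g = 0) in 0..13 are 0, 2, 4, 6.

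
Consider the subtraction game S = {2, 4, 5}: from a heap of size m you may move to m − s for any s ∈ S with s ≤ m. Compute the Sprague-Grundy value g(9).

Build the Grundy sequence with g(k) = mex{g(k−s) : s ∈ {2, 4, 5}, s ≤ k}:
k:     0  1  2  3  4  5  6  7  8  9
g(k):  0  0  1  1  2  2  3  0  0  1
So g(9) = 1.

1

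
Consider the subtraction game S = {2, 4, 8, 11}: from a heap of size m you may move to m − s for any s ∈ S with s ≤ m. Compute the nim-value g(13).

0

Build the Grundy sequence with g(k) = mex{g(k−s) : s ∈ {2, 4, 8, 11}, s ≤ k}:
g(0) = mex{} = 0
g(1) = mex{} = 0
g(2) = mex{0} = 1
g(3) = mex{0} = 1
g(4) = mex{0,1} = 2
g(5) = mex{0,1} = 2
g(6) = mex{1,2} = 0
g(7) = mex{1,2} = 0
g(8) = mex{0,2} = 1
g(9) = mex{0,2} = 1
g(10) = mex{0,1} = 2
g(11) = mex{0,1} = 2
g(12) = mex{0,1,2} = 3
g(13) = mex{1,2} = 0
So g(13) = 0.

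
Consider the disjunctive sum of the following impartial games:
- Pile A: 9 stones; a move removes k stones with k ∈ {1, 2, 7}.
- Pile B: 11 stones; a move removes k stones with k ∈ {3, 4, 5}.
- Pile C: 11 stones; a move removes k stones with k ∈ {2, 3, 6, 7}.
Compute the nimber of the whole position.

0

For pile A, compute g(0), g(1), … with moves {1, 2, 7}:
k:     0  1  2  3  4  5  6  7  8  9
g(k):  0  1  2  0  1  2  0  1  2  0
So g(9) = 0.
Grundy values for pile B (subtraction set {3, 4, 5}):
k:     0  1  2  3  4  5  6  7  8  9 10 11
g(k):  0  0  0  1  1  1  2  2  0  0  0  1
So g(11) = 1.
Build the Grundy sequence for pile C with g(k) = mex{g(k−s) : s ∈ {2, 3, 6, 7}, s ≤ k}:
g(0) = mex{} = 0
g(1) = mex{} = 0
g(2) = mex{0} = 1
g(3) = mex{0} = 1
g(4) = mex{0,1} = 2
g(5) = mex{1} = 0
g(6) = mex{0,1,2} = 3
g(7) = mex{0,2} = 1
g(8) = mex{0,1,3} = 2
g(9) = mex{1,3} = 0
g(10) = mex{1,2} = 0
g(11) = mex{0,2} = 1
So g(11) = 1.
The value of a disjunctive sum is the nim-sum of the parts.
Combined value = 0 ⊕ 1 ⊕ 1 = 0.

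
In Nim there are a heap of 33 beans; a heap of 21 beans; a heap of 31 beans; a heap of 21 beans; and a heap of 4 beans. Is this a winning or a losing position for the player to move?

Winning position

Compute the nim-sum pairwise:
33 ⊕ 21 = 52
52 ⊕ 31 = 43
43 ⊕ 21 = 62
62 ⊕ 4 = 58
The nim-sum is 58 ≠ 0, so this is an N-position: the player to move can win.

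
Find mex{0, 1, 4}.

The values 0, 1 are all present; 2 is the first non-negative integer missing from the set.

2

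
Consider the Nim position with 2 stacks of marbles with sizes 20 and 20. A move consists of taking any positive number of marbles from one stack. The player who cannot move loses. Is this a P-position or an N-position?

P-position

Nim-sum: 20 ⊕ 20 = 0.
The nim-sum is 0, so this is a P-position: the player to move is in a losing position under optimal play.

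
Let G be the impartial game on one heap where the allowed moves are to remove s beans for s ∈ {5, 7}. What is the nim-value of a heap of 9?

Build the Grundy sequence with g(k) = mex{g(k−s) : s ∈ {5, 7}, s ≤ k}:
g(0) = mex{} = 0
g(1) = mex{} = 0
g(2) = mex{} = 0
g(3) = mex{} = 0
g(4) = mex{} = 0
g(5) = mex{0} = 1
g(6) = mex{0} = 1
g(7) = mex{0} = 1
g(8) = mex{0} = 1
g(9) = mex{0} = 1
So g(9) = 1.

1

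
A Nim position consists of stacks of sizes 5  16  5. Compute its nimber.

16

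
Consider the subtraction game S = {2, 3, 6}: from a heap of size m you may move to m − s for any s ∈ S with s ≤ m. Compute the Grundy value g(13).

Grundy values for subtraction set {2, 3, 6}:
k:     0  1  2  3  4  5  6  7  8  9 10 11 12 13
g(k):  0  0  1  1  2  0  3  1  2  0  0  1  1  2
So g(13) = 2.

2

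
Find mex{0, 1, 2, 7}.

3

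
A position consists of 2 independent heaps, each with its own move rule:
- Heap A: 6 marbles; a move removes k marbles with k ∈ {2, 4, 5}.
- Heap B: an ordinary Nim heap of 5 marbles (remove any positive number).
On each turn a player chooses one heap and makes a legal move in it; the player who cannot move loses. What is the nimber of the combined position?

Build the Grundy sequence for heap A with g(k) = mex{g(k−s) : s ∈ {2, 4, 5}, s ≤ k}:
g(0) = mex{} = 0
g(1) = mex{} = 0
g(2) = mex{0} = 1
g(3) = mex{0} = 1
g(4) = mex{0,1} = 2
g(5) = mex{0,1} = 2
g(6) = mex{0,1,2} = 3
So g(6) = 3.
Heap B is a plain Nim heap of size 5, so its Grundy value is 5.
By the Sprague-Grundy theorem, the Grundy value of a sum of independent games is the XOR of the component values.
Combined value = 3 ⊕ 5 = 6.

6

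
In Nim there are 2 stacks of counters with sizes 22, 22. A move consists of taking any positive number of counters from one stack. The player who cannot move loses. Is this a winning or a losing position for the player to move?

Losing position

In binary:
  10110  (22)
  10110  (22)
  -----
  00000  (0)
The nim-sum is 0, so this is a P-position: the player to move is in a losing position under optimal play.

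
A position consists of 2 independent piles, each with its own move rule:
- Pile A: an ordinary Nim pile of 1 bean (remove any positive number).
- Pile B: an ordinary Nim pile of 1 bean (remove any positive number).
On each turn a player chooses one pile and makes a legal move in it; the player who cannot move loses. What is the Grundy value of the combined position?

0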